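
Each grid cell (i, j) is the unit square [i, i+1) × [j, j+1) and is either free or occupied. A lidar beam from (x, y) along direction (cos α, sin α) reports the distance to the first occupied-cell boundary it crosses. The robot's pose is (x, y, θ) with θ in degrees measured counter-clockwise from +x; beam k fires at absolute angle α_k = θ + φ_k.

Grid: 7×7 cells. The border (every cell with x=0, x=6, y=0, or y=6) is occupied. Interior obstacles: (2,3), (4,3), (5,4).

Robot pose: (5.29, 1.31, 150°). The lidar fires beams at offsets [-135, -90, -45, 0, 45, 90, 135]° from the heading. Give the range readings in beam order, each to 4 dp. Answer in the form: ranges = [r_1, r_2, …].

ranges = [0.7350, 1.4200, 1.7496, 3.3800, 1.1977, 0.3580, 0.3209]

beam 1: φ=-135°, α=15°
  d=(0.9659,0.2588)  start (5,1)  tX=0.7350 tY=2.6660  stride 1/|dx|=1.0353 1/|dy|=3.8637
    cross x-line → (6,1), t=0.7350 (wall)
  → r_1 = 0.7350
beam 2: φ=-90°, α=60°
  d=(0.5000,0.8660)  start (5,1)  tX=1.4200 tY=0.7967  stride 1/|dx|=2.0000 1/|dy|=1.1547
    cross y-line → (5,2), t=0.7967
    cross x-line → (6,2), t=1.4200 (wall)
  → r_2 = 1.4200
beam 3: φ=-45°, α=105°
  d=(-0.2588,0.9659)  start (5,1)  tX=1.1205 tY=0.7143  stride 1/|dx|=3.8637 1/|dy|=1.0353
    cross y-line → (5,2), t=0.7143
    cross x-line → (4,2), t=1.1205
    cross y-line → (4,3), t=1.7496 (wall)
  → r_3 = 1.7496
beam 4: φ=0°, α=150°
  d=(-0.8660,0.5000)  start (5,1)  tX=0.3349 tY=1.3800  stride 1/|dx|=1.1547 1/|dy|=2.0000
    cross x-line → (4,1), t=0.3349
    cross y-line → (4,2), t=1.3800
    cross x-line → (3,2), t=1.4896
    cross x-line → (2,2), t=2.6443
    cross y-line → (2,3), t=3.3800 (wall)
  → r_4 = 3.3800
beam 5: φ=45°, α=195°
  d=(-0.9659,-0.2588)  start (5,1)  tX=0.3002 tY=1.1977  stride 1/|dx|=1.0353 1/|dy|=3.8637
    cross x-line → (4,1), t=0.3002
    cross y-line → (4,0), t=1.1977 (wall)
  → r_5 = 1.1977
beam 6: φ=90°, α=240°
  d=(-0.5000,-0.8660)  start (5,1)  tX=0.5800 tY=0.3580  stride 1/|dx|=2.0000 1/|dy|=1.1547
    cross y-line → (5,0), t=0.3580 (wall)
  → r_6 = 0.3580
beam 7: φ=135°, α=285°
  d=(0.2588,-0.9659)  start (5,1)  tX=2.7432 tY=0.3209  stride 1/|dx|=3.8637 1/|dy|=1.0353
    cross y-line → (5,0), t=0.3209 (wall)
  → r_7 = 0.3209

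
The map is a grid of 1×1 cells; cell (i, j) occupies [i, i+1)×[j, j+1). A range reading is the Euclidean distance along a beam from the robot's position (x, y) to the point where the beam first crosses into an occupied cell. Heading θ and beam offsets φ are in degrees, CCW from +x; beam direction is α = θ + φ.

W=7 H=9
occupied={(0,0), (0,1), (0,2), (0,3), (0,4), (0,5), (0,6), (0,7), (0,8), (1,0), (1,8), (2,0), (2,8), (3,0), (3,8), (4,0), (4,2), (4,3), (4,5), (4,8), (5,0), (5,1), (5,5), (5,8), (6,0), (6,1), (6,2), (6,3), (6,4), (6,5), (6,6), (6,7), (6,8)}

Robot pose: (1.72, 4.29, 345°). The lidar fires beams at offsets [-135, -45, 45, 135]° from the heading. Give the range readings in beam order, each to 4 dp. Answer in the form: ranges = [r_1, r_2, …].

ranges = [0.8314, 3.7990, 2.6327, 1.4400]

beam 1: φ=-135°, α=210°
  direction (-0.8660, -0.5000); cell (1,4); t to first gridline: x 0.8314, y 0.5800 (then +1.1547 / +2.0000)
    (1,3) via y @ 0.5800
    (0,3) via x @ 0.8314  # hit
  → r_1 = 0.8314
beam 2: φ=-45°, α=300°
  direction (0.5000, -0.8660); cell (1,4); t to first gridline: x 0.5600, y 0.3349 (then +2.0000 / +1.1547)
    (1,3) via y @ 0.3349
    (2,3) via x @ 0.5600
    (2,2) via y @ 1.4896
    (3,2) via x @ 2.5600
    (3,1) via y @ 2.6443
    (3,0) via y @ 3.7990  # hit
  → r_2 = 3.7990
beam 3: φ=45°, α=30°
  direction (0.8660, 0.5000); cell (1,4); t to first gridline: x 0.3233, y 1.4200 (then +1.1547 / +2.0000)
    (2,4) via x @ 0.3233
    (2,5) via y @ 1.4200
    (3,5) via x @ 1.4780
    (4,5) via x @ 2.6327  # hit
  → r_3 = 2.6327
beam 4: φ=135°, α=120°
  direction (-0.5000, 0.8660); cell (1,4); t to first gridline: x 1.4400, y 0.8198 (then +2.0000 / +1.1547)
    (1,5) via y @ 0.8198
    (0,5) via x @ 1.4400  # hit
  → r_4 = 1.4400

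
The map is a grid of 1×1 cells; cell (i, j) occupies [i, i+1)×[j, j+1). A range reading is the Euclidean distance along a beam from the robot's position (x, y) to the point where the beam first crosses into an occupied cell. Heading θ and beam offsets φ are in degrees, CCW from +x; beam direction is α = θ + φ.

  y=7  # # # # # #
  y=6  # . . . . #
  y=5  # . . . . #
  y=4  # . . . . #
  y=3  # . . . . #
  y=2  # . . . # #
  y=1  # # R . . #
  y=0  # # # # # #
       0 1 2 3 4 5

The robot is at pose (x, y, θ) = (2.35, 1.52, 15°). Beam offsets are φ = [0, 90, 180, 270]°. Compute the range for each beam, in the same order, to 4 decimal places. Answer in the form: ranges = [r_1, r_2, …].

beam 1: φ=0°, α=15°
  d=(0.9659,0.2588)  start (2,1)  tX=0.6729 tY=1.8546  stride 1/|dx|=1.0353 1/|dy|=3.8637
    cross x-line → (3,1), t=0.6729
    cross x-line → (4,1), t=1.7082
    cross y-line → (4,2), t=1.8546 (wall)
  → r_1 = 1.8546
beam 2: φ=90°, α=105°
  d=(-0.2588,0.9659)  start (2,1)  tX=1.3523 tY=0.4969  stride 1/|dx|=3.8637 1/|dy|=1.0353
    cross y-line → (2,2), t=0.4969
    cross x-line → (1,2), t=1.3523
    cross y-line → (1,3), t=1.5322
    cross y-line → (1,4), t=2.5675
    cross y-line → (1,5), t=3.6028
    cross y-line → (1,6), t=4.6380
    cross x-line → (0,6), t=5.2160 (wall)
  → r_2 = 5.2160
beam 3: φ=180°, α=195°
  d=(-0.9659,-0.2588)  start (2,1)  tX=0.3623 tY=2.0091  stride 1/|dx|=1.0353 1/|dy|=3.8637
    cross x-line → (1,1), t=0.3623 (wall)
  → r_3 = 0.3623
beam 4: φ=270°, α=285°
  d=(0.2588,-0.9659)  start (2,1)  tX=2.5114 tY=0.5383  stride 1/|dx|=3.8637 1/|dy|=1.0353
    cross y-line → (2,0), t=0.5383 (wall)
  → r_4 = 0.5383

ranges = [1.8546, 5.2160, 0.3623, 0.5383]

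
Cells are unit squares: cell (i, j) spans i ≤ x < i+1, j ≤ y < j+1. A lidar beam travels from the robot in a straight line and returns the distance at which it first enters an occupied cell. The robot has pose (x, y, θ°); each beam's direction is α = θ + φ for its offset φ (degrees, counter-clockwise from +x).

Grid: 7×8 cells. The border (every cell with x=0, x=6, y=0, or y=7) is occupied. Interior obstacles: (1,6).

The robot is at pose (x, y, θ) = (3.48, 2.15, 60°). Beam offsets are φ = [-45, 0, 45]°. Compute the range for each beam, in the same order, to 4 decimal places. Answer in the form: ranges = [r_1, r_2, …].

beam 1: φ=-45°, α=15°
  cosα=0.9659 sinα=0.2588 | (3,2) | tMaxX 0.5383 tMaxY 3.2841 | tΔX 1.0353 tΔY 3.8637
    t=0.5383 [x] (4,2)
    t=1.5736 [x] (5,2)
    t=2.6089 [x] (6,2) — stop
  → r_1 = 2.6089
beam 2: φ=0°, α=60°
  cosα=0.5000 sinα=0.8660 | (3,2) | tMaxX 1.0400 tMaxY 0.9815 | tΔX 2.0000 tΔY 1.1547
    t=0.9815 [y] (3,3)
    t=1.0400 [x] (4,3)
    t=2.1362 [y] (4,4)
    t=3.0400 [x] (5,4)
    t=3.2909 [y] (5,5)
    t=4.4456 [y] (5,6)
    t=5.0400 [x] (6,6) — stop
  → r_2 = 5.0400
beam 3: φ=45°, α=105°
  cosα=-0.2588 sinα=0.9659 | (3,2) | tMaxX 1.8546 tMaxY 0.8800 | tΔX 3.8637 tΔY 1.0353
    t=0.8800 [y] (3,3)
    t=1.8546 [x] (2,3)
    t=1.9153 [y] (2,4)
    t=2.9505 [y] (2,5)
    t=3.9858 [y] (2,6)
    t=5.0211 [y] (2,7) — stop
  → r_3 = 5.0211

ranges = [2.6089, 5.0400, 5.0211]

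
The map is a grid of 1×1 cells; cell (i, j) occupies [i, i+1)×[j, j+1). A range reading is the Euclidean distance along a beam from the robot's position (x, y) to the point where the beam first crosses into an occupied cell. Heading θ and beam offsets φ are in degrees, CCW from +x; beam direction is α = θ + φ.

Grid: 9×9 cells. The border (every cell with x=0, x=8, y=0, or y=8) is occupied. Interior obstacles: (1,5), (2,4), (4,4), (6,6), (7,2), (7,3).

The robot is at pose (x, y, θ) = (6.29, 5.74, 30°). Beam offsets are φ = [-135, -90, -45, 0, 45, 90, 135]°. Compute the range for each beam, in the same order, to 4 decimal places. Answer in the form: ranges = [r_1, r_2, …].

beam 1: φ=-135°, α=255°
  cosα=-0.2588 sinα=-0.9659 | (6,5) | tMaxX 1.1205 tMaxY 0.7661 | tΔX 3.8637 tΔY 1.0353
    t=0.7661 [y] (6,4)
    t=1.1205 [x] (5,4)
    t=1.8014 [y] (5,3)
    t=2.8367 [y] (5,2)
    t=3.8719 [y] (5,1)
    t=4.9072 [y] (5,0) — stop
  → r_1 = 4.9072
beam 2: φ=-90°, α=300°
  cosα=0.5000 sinα=-0.8660 | (6,5) | tMaxX 1.4200 tMaxY 0.8545 | tΔX 2.0000 tΔY 1.1547
    t=0.8545 [y] (6,4)
    t=1.4200 [x] (7,4)
    t=2.0092 [y] (7,3) — stop
  → r_2 = 2.0092
beam 3: φ=-45°, α=345°
  cosα=0.9659 sinα=-0.2588 | (6,5) | tMaxX 0.7350 tMaxY 2.8591 | tΔX 1.0353 tΔY 3.8637
    t=0.7350 [x] (7,5)
    t=1.7703 [x] (8,5) — stop
  → r_3 = 1.7703
beam 4: φ=0°, α=30°
  cosα=0.8660 sinα=0.5000 | (6,5) | tMaxX 0.8198 tMaxY 0.5200 | tΔX 1.1547 tΔY 2.0000
    t=0.5200 [y] (6,6) — stop
  → r_4 = 0.5200
beam 5: φ=45°, α=75°
  cosα=0.2588 sinα=0.9659 | (6,5) | tMaxX 2.7432 tMaxY 0.2692 | tΔX 3.8637 tΔY 1.0353
    t=0.2692 [y] (6,6) — stop
  → r_5 = 0.2692
beam 6: φ=90°, α=120°
  cosα=-0.5000 sinα=0.8660 | (6,5) | tMaxX 0.5800 tMaxY 0.3002 | tΔX 2.0000 tΔY 1.1547
    t=0.3002 [y] (6,6) — stop
  → r_6 = 0.3002
beam 7: φ=135°, α=165°
  cosα=-0.9659 sinα=0.2588 | (6,5) | tMaxX 0.3002 tMaxY 1.0046 | tΔX 1.0353 tΔY 3.8637
    t=0.3002 [x] (5,5)
    t=1.0046 [y] (5,6)
    t=1.3355 [x] (4,6)
    t=2.3708 [x] (3,6)
    t=3.4061 [x] (2,6)
    t=4.4413 [x] (1,6)
    t=4.8683 [y] (1,7)
    t=5.4766 [x] (0,7) — stop
  → r_7 = 5.4766

ranges = [4.9072, 2.0092, 1.7703, 0.5200, 0.2692, 0.3002, 5.4766]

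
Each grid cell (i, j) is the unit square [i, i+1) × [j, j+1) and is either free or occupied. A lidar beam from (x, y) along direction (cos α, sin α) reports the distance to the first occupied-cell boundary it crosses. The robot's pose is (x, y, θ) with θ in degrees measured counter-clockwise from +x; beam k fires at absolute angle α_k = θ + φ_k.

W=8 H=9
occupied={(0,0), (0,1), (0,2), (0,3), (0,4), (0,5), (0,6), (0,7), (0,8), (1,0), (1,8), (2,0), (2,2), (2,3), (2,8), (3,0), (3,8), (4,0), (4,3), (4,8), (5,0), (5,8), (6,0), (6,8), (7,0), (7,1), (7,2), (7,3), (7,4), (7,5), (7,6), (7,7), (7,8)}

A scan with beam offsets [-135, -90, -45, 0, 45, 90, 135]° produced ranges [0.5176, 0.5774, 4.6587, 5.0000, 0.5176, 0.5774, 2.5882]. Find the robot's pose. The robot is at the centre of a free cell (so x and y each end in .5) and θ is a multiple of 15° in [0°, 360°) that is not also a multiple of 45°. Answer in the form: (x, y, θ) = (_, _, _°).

Candidates: 39 free-cell centres × 16 headings = 624 poses. Raycast each; keep the one whose scan matches to 4 dp.
  (1.5, 4.5, 285°): beam 1 = 0.5774 ≠ 0.5176 ✗
  (6.5, 5.5, 240°): beam 1 = 2.5882 ≠ 0.5176 ✗
  (1.5, 5.5, 30°): beam 1 = 1.9319 ≠ 0.5176 ✗
  (3.5, 4.5, 300°): beam 1 = 2.5882 ≠ 0.5176 ✗
  …
  (3.5, 3.5, 120°): r_1=0.5176, r_2=0.5774, r_3=4.6587, r_4=5.0000, r_5=0.5176, r_6=0.5774, r_7=2.5882 — all match ✓
Only this pose fits every beam.

(x, y, θ) = (3.5, 3.5, 120°)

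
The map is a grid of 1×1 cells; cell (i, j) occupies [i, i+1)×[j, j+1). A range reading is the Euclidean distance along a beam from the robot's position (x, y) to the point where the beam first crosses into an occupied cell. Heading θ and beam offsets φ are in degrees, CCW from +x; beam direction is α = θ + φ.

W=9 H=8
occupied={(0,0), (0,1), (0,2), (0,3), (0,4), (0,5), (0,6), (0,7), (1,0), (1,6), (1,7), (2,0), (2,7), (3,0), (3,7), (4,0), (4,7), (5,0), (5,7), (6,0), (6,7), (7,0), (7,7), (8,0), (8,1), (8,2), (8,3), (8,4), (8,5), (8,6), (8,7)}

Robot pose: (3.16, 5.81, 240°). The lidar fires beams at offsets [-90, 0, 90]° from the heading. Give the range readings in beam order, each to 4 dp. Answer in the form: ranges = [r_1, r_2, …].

ranges = [1.3395, 4.3200, 5.5888]

beam 1: φ=-90°, α=150°
  d=(-0.8660,0.5000)  start (3,5)  tX=0.1848 tY=0.3800  stride 1/|dx|=1.1547 1/|dy|=2.0000
    cross x-line → (2,5), t=0.1848
    cross y-line → (2,6), t=0.3800
    cross x-line → (1,6), t=1.3395 (wall)
  → r_1 = 1.3395
beam 2: φ=0°, α=240°
  d=(-0.5000,-0.8660)  start (3,5)  tX=0.3200 tY=0.9353  stride 1/|dx|=2.0000 1/|dy|=1.1547
    cross x-line → (2,5), t=0.3200
    cross y-line → (2,4), t=0.9353
    cross y-line → (2,3), t=2.0900
    cross x-line → (1,3), t=2.3200
    cross y-line → (1,2), t=3.2447
    cross x-line → (0,2), t=4.3200 (wall)
  → r_2 = 4.3200
beam 3: φ=90°, α=330°
  d=(0.8660,-0.5000)  start (3,5)  tX=0.9699 tY=1.6200  stride 1/|dx|=1.1547 1/|dy|=2.0000
    cross x-line → (4,5), t=0.9699
    cross y-line → (4,4), t=1.6200
    cross x-line → (5,4), t=2.1246
    cross x-line → (6,4), t=3.2793
    cross y-line → (6,3), t=3.6200
    cross x-line → (7,3), t=4.4341
    cross x-line → (8,3), t=5.5888 (wall)
  → r_3 = 5.5888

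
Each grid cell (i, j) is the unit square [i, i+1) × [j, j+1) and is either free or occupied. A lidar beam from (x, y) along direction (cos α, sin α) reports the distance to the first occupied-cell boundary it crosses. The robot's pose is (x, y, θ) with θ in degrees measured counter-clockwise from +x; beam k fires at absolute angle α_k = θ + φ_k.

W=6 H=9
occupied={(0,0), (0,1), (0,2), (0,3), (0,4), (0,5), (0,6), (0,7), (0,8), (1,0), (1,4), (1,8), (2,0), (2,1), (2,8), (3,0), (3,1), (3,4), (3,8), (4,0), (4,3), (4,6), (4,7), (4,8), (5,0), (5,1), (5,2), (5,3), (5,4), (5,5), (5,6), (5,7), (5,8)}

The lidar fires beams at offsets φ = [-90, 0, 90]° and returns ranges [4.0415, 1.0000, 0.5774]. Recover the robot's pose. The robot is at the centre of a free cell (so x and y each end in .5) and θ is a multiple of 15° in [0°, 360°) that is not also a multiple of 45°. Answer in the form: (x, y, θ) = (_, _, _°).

Enumerate (i+0.5, j+0.5, θ) over the 21 free cells and 16 admissible headings. For each, cast all 3 beams and compare to the given ranges.
  (2.5, 7.5, 300°): beam 1 = 1.7321 ≠ 4.0415 ✗
  (3.5, 3.5, 30°): beam 1 = 2.8868 ≠ 4.0415 ✗
  (4.5, 5.5, 75°): beam 1 = 0.5176 ≠ 4.0415 ✗
  (3.5, 3.5, 210°): beam 1 = 0.5774 ≠ 4.0415 ✗
  (1.5, 7.5, 285°): beam 1 = 0.5176 ≠ 4.0415 ✗
  …
  (4.5, 5.5, 240°): r_1=4.0415, r_2=1.0000, r_3=0.5774 — all match ✓
No second candidate reproduces the full scan.

(x, y, θ) = (4.5, 5.5, 240°)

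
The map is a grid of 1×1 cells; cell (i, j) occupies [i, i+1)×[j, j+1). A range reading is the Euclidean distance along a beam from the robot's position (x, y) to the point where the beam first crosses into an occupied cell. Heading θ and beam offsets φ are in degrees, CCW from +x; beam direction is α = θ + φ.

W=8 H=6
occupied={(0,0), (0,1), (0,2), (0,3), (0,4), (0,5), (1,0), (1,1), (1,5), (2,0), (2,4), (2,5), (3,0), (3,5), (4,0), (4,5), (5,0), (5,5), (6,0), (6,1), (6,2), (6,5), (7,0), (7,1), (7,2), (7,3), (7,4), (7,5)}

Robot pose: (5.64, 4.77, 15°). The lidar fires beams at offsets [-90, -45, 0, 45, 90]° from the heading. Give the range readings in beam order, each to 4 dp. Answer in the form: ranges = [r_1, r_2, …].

beam 1: φ=-90°, α=285°
  d=(0.2588,-0.9659)  start (5,4)  tX=1.3909 tY=0.7972  stride 1/|dx|=3.8637 1/|dy|=1.0353
    cross y-line → (5,3), t=0.7972
    cross x-line → (6,3), t=1.3909
    cross y-line → (6,2), t=1.8324 (wall)
  → r_1 = 1.8324
beam 2: φ=-45°, α=330°
  d=(0.8660,-0.5000)  start (5,4)  tX=0.4157 tY=1.5400  stride 1/|dx|=1.1547 1/|dy|=2.0000
    cross x-line → (6,4), t=0.4157
    cross y-line → (6,3), t=1.5400
    cross x-line → (7,3), t=1.5704 (wall)
  → r_2 = 1.5704
beam 3: φ=0°, α=15°
  d=(0.9659,0.2588)  start (5,4)  tX=0.3727 tY=0.8887  stride 1/|dx|=1.0353 1/|dy|=3.8637
    cross x-line → (6,4), t=0.3727
    cross y-line → (6,5), t=0.8887 (wall)
  → r_3 = 0.8887
beam 4: φ=45°, α=60°
  d=(0.5000,0.8660)  start (5,4)  tX=0.7200 tY=0.2656  stride 1/|dx|=2.0000 1/|dy|=1.1547
    cross y-line → (5,5), t=0.2656 (wall)
  → r_4 = 0.2656
beam 5: φ=90°, α=105°
  d=(-0.2588,0.9659)  start (5,4)  tX=2.4728 tY=0.2381  stride 1/|dx|=3.8637 1/|dy|=1.0353
    cross y-line → (5,5), t=0.2381 (wall)
  → r_5 = 0.2381

ranges = [1.8324, 1.5704, 0.8887, 0.2656, 0.2381]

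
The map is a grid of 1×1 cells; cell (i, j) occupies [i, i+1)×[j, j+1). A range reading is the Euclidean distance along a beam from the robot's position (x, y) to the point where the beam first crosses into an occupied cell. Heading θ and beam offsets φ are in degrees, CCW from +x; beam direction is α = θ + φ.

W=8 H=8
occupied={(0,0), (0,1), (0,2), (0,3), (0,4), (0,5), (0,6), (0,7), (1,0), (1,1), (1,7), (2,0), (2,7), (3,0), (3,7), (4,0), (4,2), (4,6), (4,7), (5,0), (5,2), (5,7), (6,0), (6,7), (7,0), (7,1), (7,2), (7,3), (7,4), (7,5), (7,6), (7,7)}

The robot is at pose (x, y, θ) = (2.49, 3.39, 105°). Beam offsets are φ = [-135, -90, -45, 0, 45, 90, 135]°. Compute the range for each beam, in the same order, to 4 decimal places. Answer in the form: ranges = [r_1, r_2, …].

ranges = [1.7436, 4.6691, 3.0200, 3.7373, 1.7205, 1.5426, 1.6050]

beam 1: φ=-135°, α=330°
  direction (0.8660, -0.5000); cell (2,3); t to first gridline: x 0.5889, y 0.7800 (then +1.1547 / +2.0000)
    (3,3) via x @ 0.5889
    (3,2) via y @ 0.7800
    (4,2) via x @ 1.7436  # hit
  → r_1 = 1.7436
beam 2: φ=-90°, α=15°
  direction (0.9659, 0.2588); cell (2,3); t to first gridline: x 0.5280, y 2.3569 (then +1.0353 / +3.8637)
    (3,3) via x @ 0.5280
    (4,3) via x @ 1.5633
    (4,4) via y @ 2.3569
    (5,4) via x @ 2.5985
    (6,4) via x @ 3.6338
    (7,4) via x @ 4.6691  # hit
  → r_2 = 4.6691
beam 3: φ=-45°, α=60°
  direction (0.5000, 0.8660); cell (2,3); t to first gridline: x 1.0200, y 0.7044 (then +2.0000 / +1.1547)
    (2,4) via y @ 0.7044
    (3,4) via x @ 1.0200
    (3,5) via y @ 1.8591
    (3,6) via y @ 3.0138
    (4,6) via x @ 3.0200  # hit
  → r_3 = 3.0200
beam 4: φ=0°, α=105°
  direction (-0.2588, 0.9659); cell (2,3); t to first gridline: x 1.8932, y 0.6315 (then +3.8637 / +1.0353)
    (2,4) via y @ 0.6315
    (2,5) via y @ 1.6668
    (1,5) via x @ 1.8932
    (1,6) via y @ 2.7021
    (1,7) via y @ 3.7373  # hit
  → r_4 = 3.7373
beam 5: φ=45°, α=150°
  direction (-0.8660, 0.5000); cell (2,3); t to first gridline: x 0.5658, y 1.2200 (then +1.1547 / +2.0000)
    (1,3) via x @ 0.5658
    (1,4) via y @ 1.2200
    (0,4) via x @ 1.7205  # hit
  → r_5 = 1.7205
beam 6: φ=90°, α=195°
  direction (-0.9659, -0.2588); cell (2,3); t to first gridline: x 0.5073, y 1.5068 (then +1.0353 / +3.8637)
    (1,3) via x @ 0.5073
    (1,2) via y @ 1.5068
    (0,2) via x @ 1.5426  # hit
  → r_6 = 1.5426
beam 7: φ=135°, α=240°
  direction (-0.5000, -0.8660); cell (2,3); t to first gridline: x 0.9800, y 0.4503 (then +2.0000 / +1.1547)
    (2,2) via y @ 0.4503
    (1,2) via x @ 0.9800
    (1,1) via y @ 1.6050  # hit
  → r_7 = 1.6050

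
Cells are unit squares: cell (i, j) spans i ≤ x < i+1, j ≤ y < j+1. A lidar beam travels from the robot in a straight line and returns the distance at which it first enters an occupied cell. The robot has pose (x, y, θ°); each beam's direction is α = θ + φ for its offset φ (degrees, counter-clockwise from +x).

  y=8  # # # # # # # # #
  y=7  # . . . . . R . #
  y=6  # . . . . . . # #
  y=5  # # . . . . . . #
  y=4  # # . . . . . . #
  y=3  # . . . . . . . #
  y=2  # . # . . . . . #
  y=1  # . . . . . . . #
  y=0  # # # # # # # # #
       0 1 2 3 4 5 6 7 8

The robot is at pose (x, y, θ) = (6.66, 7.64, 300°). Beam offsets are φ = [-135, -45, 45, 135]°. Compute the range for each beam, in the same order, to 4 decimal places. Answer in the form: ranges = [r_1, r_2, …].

ranges = [1.3909, 6.8742, 1.3873, 0.3727]

beam 1: φ=-135°, α=165°
  direction (-0.9659, 0.2588); cell (6,7); t to first gridline: x 0.6833, y 1.3909 (then +1.0353 / +3.8637)
    (5,7) via x @ 0.6833
    (5,8) via y @ 1.3909  # hit
  → r_1 = 1.3909
beam 2: φ=-45°, α=255°
  direction (-0.2588, -0.9659); cell (6,7); t to first gridline: x 2.5500, y 0.6626 (then +3.8637 / +1.0353)
    (6,6) via y @ 0.6626
    (6,5) via y @ 1.6979
    (5,5) via x @ 2.5500
    (5,4) via y @ 2.7331
    (5,3) via y @ 3.7684
    (5,2) via y @ 4.8037
    (5,1) via y @ 5.8390
    (4,1) via x @ 6.4137
    (4,0) via y @ 6.8742  # hit
  → r_2 = 6.8742
beam 3: φ=45°, α=345°
  direction (0.9659, -0.2588); cell (6,7); t to first gridline: x 0.3520, y 2.4728 (then +1.0353 / +3.8637)
    (7,7) via x @ 0.3520
    (8,7) via x @ 1.3873  # hit
  → r_3 = 1.3873
beam 4: φ=135°, α=75°
  direction (0.2588, 0.9659); cell (6,7); t to first gridline: x 1.3137, y 0.3727 (then +3.8637 / +1.0353)
    (6,8) via y @ 0.3727  # hit
  → r_4 = 0.3727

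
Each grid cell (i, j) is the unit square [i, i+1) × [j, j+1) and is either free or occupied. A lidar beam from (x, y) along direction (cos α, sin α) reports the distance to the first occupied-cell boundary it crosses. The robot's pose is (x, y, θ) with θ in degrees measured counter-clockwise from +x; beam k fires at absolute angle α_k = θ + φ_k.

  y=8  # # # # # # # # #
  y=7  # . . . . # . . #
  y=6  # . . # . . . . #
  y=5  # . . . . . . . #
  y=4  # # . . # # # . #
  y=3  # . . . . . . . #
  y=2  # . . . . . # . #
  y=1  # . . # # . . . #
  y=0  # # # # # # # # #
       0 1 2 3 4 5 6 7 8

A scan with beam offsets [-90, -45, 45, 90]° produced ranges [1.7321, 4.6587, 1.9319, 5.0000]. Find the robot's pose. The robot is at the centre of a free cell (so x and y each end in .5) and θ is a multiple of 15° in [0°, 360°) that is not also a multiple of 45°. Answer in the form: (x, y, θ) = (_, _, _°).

(x, y, θ) = (3.5, 5.5, 300°)

The pose lattice has 40·16 = 640 candidates. Test each by forward raycasting.
  (2.5, 5.5, 240°): beam 2 = 1.5529 ≠ 4.6587 ✗
  (5.5, 6.5, 255°): beam 1 = 1.5529 ≠ 1.7321 ✗
  (7.5, 5.5, 300°): beam 1 = 1.0000 ≠ 1.7321 ✗
  (5.5, 6.5, 240°): beam 1 = 3.0000 ≠ 1.7321 ✗
  …
  (3.5, 5.5, 300°): r_1=1.7321, r_2=4.6587, r_3=1.9319, r_4=5.0000 — all match ✓
Unique over the lattice → pose = (3.5, 5.5, 300°).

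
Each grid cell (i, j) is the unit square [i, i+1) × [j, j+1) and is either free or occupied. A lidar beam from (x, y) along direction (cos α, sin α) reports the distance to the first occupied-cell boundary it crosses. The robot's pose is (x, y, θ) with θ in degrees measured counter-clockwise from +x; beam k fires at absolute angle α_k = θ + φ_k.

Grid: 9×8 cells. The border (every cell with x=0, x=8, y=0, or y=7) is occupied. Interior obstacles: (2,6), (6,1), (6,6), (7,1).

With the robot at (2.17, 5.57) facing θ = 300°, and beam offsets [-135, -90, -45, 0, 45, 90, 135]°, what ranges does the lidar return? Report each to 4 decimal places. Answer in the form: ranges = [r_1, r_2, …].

beam 1: φ=-135°, α=165°
  cosα=-0.9659 sinα=0.2588 | (2,5) | tMaxX 0.1760 tMaxY 1.6614 | tΔX 1.0353 tΔY 3.8637
    t=0.1760 [x] (1,5)
    t=1.2113 [x] (0,5) — stop
  → r_1 = 1.2113
beam 2: φ=-90°, α=210°
  cosα=-0.8660 sinα=-0.5000 | (2,5) | tMaxX 0.1963 tMaxY 1.1400 | tΔX 1.1547 tΔY 2.0000
    t=0.1963 [x] (1,5)
    t=1.1400 [y] (1,4)
    t=1.3510 [x] (0,4) — stop
  → r_2 = 1.3510
beam 3: φ=-45°, α=255°
  cosα=-0.2588 sinα=-0.9659 | (2,5) | tMaxX 0.6568 tMaxY 0.5901 | tΔX 3.8637 tΔY 1.0353
    t=0.5901 [y] (2,4)
    t=0.6568 [x] (1,4)
    t=1.6254 [y] (1,3)
    t=2.6607 [y] (1,2)
    t=3.6959 [y] (1,1)
    t=4.5205 [x] (0,1) — stop
  → r_3 = 4.5205
beam 4: φ=0°, α=300°
  cosα=0.5000 sinα=-0.8660 | (2,5) | tMaxX 1.6600 tMaxY 0.6582 | tΔX 2.0000 tΔY 1.1547
    t=0.6582 [y] (2,4)
    t=1.6600 [x] (3,4)
    t=1.8129 [y] (3,3)
    t=2.9676 [y] (3,2)
    t=3.6600 [x] (4,2)
    t=4.1223 [y] (4,1)
    t=5.2770 [y] (4,0) — stop
  → r_4 = 5.2770
beam 5: φ=45°, α=345°
  cosα=0.9659 sinα=-0.2588 | (2,5) | tMaxX 0.8593 tMaxY 2.2023 | tΔX 1.0353 tΔY 3.8637
    t=0.8593 [x] (3,5)
    t=1.8946 [x] (4,5)
    t=2.2023 [y] (4,4)
    t=2.9298 [x] (5,4)
    t=3.9651 [x] (6,4)
    t=5.0004 [x] (7,4)
    t=6.0357 [x] (8,4) — stop
  → r_5 = 6.0357
beam 6: φ=90°, α=30°
  cosα=0.8660 sinα=0.5000 | (2,5) | tMaxX 0.9584 tMaxY 0.8600 | tΔX 1.1547 tΔY 2.0000
    t=0.8600 [y] (2,6) — stop
  → r_6 = 0.8600
beam 7: φ=135°, α=75°
  cosα=0.2588 sinα=0.9659 | (2,5) | tMaxX 3.2069 tMaxY 0.4452 | tΔX 3.8637 tΔY 1.0353
    t=0.4452 [y] (2,6) — stop
  → r_7 = 0.4452

ranges = [1.2113, 1.3510, 4.5205, 5.2770, 6.0357, 0.8600, 0.4452]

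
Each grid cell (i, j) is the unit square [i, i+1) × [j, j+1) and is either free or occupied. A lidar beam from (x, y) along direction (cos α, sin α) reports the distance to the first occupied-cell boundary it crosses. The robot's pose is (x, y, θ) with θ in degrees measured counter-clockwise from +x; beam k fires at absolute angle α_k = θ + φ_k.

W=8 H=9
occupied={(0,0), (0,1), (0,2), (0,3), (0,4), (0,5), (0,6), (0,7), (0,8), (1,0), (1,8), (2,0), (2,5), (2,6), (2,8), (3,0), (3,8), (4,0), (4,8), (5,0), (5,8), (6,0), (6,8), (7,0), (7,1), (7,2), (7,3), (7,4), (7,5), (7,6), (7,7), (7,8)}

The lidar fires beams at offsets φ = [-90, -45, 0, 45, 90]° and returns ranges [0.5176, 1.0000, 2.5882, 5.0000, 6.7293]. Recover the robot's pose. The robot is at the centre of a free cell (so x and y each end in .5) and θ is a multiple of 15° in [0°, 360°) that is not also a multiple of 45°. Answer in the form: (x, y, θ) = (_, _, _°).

The pose lattice has 40·16 = 640 candidates. Test each by forward raycasting.
  (1.5, 3.5, 105°): beam 1 = 5.6940 ≠ 0.5176 ✗
  (4.5, 1.5, 120°): beam 1 = 2.8868 ≠ 0.5176 ✗
  (3.5, 5.5, 240°): beam 1 = 0.5774 ≠ 0.5176 ✗
  …
  (4.5, 1.5, 15°): r_1=0.5176, r_2=1.0000, r_3=2.5882, r_4=5.0000, r_5=6.7293 — all match ✓
Unique over the lattice → pose = (4.5, 1.5, 15°).

(x, y, θ) = (4.5, 1.5, 15°)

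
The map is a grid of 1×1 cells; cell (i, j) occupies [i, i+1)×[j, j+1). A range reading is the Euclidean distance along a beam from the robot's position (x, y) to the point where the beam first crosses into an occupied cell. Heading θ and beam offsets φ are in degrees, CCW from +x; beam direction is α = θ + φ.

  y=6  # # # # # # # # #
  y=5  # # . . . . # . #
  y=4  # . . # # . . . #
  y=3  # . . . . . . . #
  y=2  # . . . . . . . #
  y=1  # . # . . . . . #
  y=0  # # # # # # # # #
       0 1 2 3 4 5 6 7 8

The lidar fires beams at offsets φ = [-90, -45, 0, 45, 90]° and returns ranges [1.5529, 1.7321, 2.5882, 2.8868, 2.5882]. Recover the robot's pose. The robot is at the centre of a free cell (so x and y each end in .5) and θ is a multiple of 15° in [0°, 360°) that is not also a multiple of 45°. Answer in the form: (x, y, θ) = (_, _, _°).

Enumerate (i+0.5, j+0.5, θ) over the 30 free cells and 16 admissible headings. For each, cast all 5 beams and compare to the given ranges.
  (5.5, 5.5, 30°): beam 1 = 5.0000 ≠ 1.5529 ✗
  (2.5, 5.5, 105°): beam 1 = 1.9319 ≠ 1.5529 ✗
  (6.5, 4.5, 195°): beam 1 = 0.5176 ≠ 1.5529 ✗
  (3.5, 5.5, 285°): beam 2 = 0.5774 ≠ 1.7321 ✗
  (7.5, 3.5, 195°): beam 1 = 1.9319 ≠ 1.5529 ✗
  …
  (5.5, 2.5, 345°): r_1=1.5529, r_2=1.7321, r_3=2.5882, r_4=2.8868, r_5=2.5882 — all match ✓
No second candidate reproduces the full scan.

(x, y, θ) = (5.5, 2.5, 345°)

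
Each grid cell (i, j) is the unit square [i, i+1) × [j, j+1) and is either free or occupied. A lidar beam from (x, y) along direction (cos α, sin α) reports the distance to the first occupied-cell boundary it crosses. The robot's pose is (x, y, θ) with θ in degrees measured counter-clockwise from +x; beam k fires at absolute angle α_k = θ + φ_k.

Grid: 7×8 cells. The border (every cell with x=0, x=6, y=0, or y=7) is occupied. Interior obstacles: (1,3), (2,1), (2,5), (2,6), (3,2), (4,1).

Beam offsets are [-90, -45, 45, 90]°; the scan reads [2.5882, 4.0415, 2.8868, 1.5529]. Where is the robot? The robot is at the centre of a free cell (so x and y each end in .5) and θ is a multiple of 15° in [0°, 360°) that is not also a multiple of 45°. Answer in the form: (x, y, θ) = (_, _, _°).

(x, y, θ) = (3.5, 3.5, 105°)

The pose lattice has 24·16 = 384 candidates. Test each by forward raycasting.
  (1.5, 2.5, 165°): beam 1 = 0.5176 ≠ 2.5882 ✗
  (2.5, 2.5, 345°): beam 1 = 0.5176 ≠ 2.5882 ✗
  (5.5, 2.5, 165°): beam 1 = 1.9319 ≠ 2.5882 ✗
  (1.5, 6.5, 15°): beam 1 = 4.6587 ≠ 2.5882 ✗
  (5.5, 3.5, 150°): beam 1 = 1.0000 ≠ 2.5882 ✗
  …
  (3.5, 3.5, 105°): r_1=2.5882, r_2=4.0415, r_3=2.8868, r_4=1.5529 — all match ✓
Unique over the lattice → pose = (3.5, 3.5, 105°).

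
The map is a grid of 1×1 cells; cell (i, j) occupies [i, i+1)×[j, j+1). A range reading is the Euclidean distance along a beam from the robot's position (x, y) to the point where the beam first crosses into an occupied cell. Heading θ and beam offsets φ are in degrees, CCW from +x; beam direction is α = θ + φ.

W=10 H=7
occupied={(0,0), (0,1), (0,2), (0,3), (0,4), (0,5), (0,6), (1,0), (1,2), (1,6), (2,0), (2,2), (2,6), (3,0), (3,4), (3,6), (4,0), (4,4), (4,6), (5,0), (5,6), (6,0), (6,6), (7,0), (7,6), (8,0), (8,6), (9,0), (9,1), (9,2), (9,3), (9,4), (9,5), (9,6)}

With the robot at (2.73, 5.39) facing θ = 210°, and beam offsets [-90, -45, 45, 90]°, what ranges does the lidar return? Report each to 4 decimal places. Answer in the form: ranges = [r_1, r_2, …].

beam 1: φ=-90°, α=120°
  cosα=-0.5000 sinα=0.8660 | (2,5) | tMaxX 1.4600 tMaxY 0.7044 | tΔX 2.0000 tΔY 1.1547
    t=0.7044 [y] (2,6) — stop
  → r_1 = 0.7044
beam 2: φ=-45°, α=165°
  cosα=-0.9659 sinα=0.2588 | (2,5) | tMaxX 0.7558 tMaxY 2.3569 | tΔX 1.0353 tΔY 3.8637
    t=0.7558 [x] (1,5)
    t=1.7910 [x] (0,5) — stop
  → r_2 = 1.7910
beam 3: φ=45°, α=255°
  cosα=-0.2588 sinα=-0.9659 | (2,5) | tMaxX 2.8205 tMaxY 0.4038 | tΔX 3.8637 tΔY 1.0353
    t=0.4038 [y] (2,4)
    t=1.4390 [y] (2,3)
    t=2.4743 [y] (2,2) — stop
  → r_3 = 2.4743
beam 4: φ=90°, α=300°
  cosα=0.5000 sinα=-0.8660 | (2,5) | tMaxX 0.5400 tMaxY 0.4503 | tΔX 2.0000 tΔY 1.1547
    t=0.4503 [y] (2,4)
    t=0.5400 [x] (3,4) — stop
  → r_4 = 0.5400

ranges = [0.7044, 1.7910, 2.4743, 0.5400]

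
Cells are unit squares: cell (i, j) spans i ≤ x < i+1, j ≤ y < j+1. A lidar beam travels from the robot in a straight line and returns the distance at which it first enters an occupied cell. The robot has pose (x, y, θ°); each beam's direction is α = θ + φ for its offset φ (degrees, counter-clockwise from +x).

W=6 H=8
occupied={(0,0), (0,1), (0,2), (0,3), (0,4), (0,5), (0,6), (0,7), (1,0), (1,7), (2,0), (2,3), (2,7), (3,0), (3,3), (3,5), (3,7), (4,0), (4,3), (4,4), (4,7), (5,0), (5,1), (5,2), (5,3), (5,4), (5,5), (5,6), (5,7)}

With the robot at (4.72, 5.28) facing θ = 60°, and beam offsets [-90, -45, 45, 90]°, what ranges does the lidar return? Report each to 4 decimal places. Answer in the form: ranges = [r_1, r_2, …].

beam 1: φ=-90°, α=330°
  d=(0.8660,-0.5000)  start (4,5)  tX=0.3233 tY=0.5600  stride 1/|dx|=1.1547 1/|dy|=2.0000
    cross x-line → (5,5), t=0.3233 (wall)
  → r_1 = 0.3233
beam 2: φ=-45°, α=15°
  d=(0.9659,0.2588)  start (4,5)  tX=0.2899 tY=2.7819  stride 1/|dx|=1.0353 1/|dy|=3.8637
    cross x-line → (5,5), t=0.2899 (wall)
  → r_2 = 0.2899
beam 3: φ=45°, α=105°
  d=(-0.2588,0.9659)  start (4,5)  tX=2.7819 tY=0.7454  stride 1/|dx|=3.8637 1/|dy|=1.0353
    cross y-line → (4,6), t=0.7454
    cross y-line → (4,7), t=1.7807 (wall)
  → r_3 = 1.7807
beam 4: φ=90°, α=150°
  d=(-0.8660,0.5000)  start (4,5)  tX=0.8314 tY=1.4400  stride 1/|dx|=1.1547 1/|dy|=2.0000
    cross x-line → (3,5), t=0.8314 (wall)
  → r_4 = 0.8314

ranges = [0.3233, 0.2899, 1.7807, 0.8314]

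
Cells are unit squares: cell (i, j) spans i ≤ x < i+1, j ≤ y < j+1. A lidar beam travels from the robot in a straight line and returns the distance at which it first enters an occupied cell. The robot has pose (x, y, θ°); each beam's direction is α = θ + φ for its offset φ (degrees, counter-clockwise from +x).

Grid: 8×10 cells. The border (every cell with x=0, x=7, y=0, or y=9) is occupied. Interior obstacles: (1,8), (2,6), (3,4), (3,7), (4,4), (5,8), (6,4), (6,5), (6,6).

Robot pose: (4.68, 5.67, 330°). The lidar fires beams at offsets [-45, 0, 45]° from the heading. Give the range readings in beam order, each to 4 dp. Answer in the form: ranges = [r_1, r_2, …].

ranges = [0.6936, 1.5242, 1.3666]

beam 1: φ=-45°, α=285°
  d=(0.2588,-0.9659)  start (4,5)  tX=1.2364 tY=0.6936  stride 1/|dx|=3.8637 1/|dy|=1.0353
    cross y-line → (4,4), t=0.6936 (wall)
  → r_1 = 0.6936
beam 2: φ=0°, α=330°
  d=(0.8660,-0.5000)  start (4,5)  tX=0.3695 tY=1.3400  stride 1/|dx|=1.1547 1/|dy|=2.0000
    cross x-line → (5,5), t=0.3695
    cross y-line → (5,4), t=1.3400
    cross x-line → (6,4), t=1.5242 (wall)
  → r_2 = 1.5242
beam 3: φ=45°, α=15°
  d=(0.9659,0.2588)  start (4,5)  tX=0.3313 tY=1.2750  stride 1/|dx|=1.0353 1/|dy|=3.8637
    cross x-line → (5,5), t=0.3313
    cross y-line → (5,6), t=1.2750
    cross x-line → (6,6), t=1.3666 (wall)
  → r_3 = 1.3666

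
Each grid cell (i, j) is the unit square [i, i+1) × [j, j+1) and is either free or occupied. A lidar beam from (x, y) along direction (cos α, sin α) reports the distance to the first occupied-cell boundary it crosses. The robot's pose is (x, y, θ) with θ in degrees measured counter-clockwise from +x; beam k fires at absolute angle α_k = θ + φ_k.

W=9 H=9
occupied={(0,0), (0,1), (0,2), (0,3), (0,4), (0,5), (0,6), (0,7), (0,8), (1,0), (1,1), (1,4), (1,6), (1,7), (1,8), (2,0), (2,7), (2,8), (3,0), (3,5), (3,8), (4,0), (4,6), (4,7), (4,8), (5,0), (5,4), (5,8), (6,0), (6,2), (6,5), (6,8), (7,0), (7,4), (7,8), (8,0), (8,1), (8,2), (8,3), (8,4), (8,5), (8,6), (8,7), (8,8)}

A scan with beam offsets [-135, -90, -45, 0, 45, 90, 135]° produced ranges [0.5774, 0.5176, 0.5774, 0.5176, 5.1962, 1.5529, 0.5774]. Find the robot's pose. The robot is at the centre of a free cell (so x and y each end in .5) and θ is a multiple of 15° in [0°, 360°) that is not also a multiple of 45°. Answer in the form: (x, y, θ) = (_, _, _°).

(x, y, θ) = (1.5, 5.5, 285°)

Enumerate (i+0.5, j+0.5, θ) over the 37 free cells and 16 admissible headings. For each, cast all 7 beams and compare to the given ranges.
  (6.5, 6.5, 150°): beam 1 = 1.5529 ≠ 0.5774 ✗
  (6.5, 1.5, 345°): beam 1 = 1.0000 ≠ 0.5774 ✗
  (7.5, 5.5, 105°): beam 3 = 1.0000 ≠ 0.5774 ✗
  (5.5, 7.5, 240°): beam 1 = 0.5176 ≠ 0.5774 ✗
  …
  (1.5, 5.5, 285°): r_1=0.5774, r_2=0.5176, r_3=0.5774, r_4=0.5176, r_5=5.1962, r_6=1.5529, r_7=0.5774 — all match ✓
Only this pose fits every beam.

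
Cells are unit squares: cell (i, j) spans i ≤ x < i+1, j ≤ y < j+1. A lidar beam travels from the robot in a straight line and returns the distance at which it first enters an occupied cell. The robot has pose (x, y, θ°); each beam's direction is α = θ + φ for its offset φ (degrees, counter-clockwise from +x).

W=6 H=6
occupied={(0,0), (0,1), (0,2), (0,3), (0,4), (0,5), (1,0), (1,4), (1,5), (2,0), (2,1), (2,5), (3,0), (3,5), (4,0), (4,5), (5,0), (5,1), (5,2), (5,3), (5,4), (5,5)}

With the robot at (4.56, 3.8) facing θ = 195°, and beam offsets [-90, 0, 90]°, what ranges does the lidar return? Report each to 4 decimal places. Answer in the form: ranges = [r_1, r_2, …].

beam 1: φ=-90°, α=105°
  dir = (cos 105°, sin 105°) = (-0.2588, 0.9659); from cell (4,3)
  next x-line at t=2.1637, next y-line at t=0.2071; Δt_x=3.8637, Δt_y=1.0353
    y: enter (4,4) at t=0.2071
    y: enter (4,5) at t=1.2423 ← occupied
  → r_1 = 1.2423
beam 2: φ=0°, α=195°
  dir = (cos 195°, sin 195°) = (-0.9659, -0.2588); from cell (4,3)
  next x-line at t=0.5798, next y-line at t=3.0910; Δt_x=1.0353, Δt_y=3.8637
    x: enter (3,3) at t=0.5798
    x: enter (2,3) at t=1.6150
    x: enter (1,3) at t=2.6503
    y: enter (1,2) at t=3.0910
    x: enter (0,2) at t=3.6856 ← occupied
  → r_2 = 3.6856
beam 3: φ=90°, α=285°
  dir = (cos 285°, sin 285°) = (0.2588, -0.9659); from cell (4,3)
  next x-line at t=1.7000, next y-line at t=0.8282; Δt_x=3.8637, Δt_y=1.0353
    y: enter (4,2) at t=0.8282
    x: enter (5,2) at t=1.7000 ← occupied
  → r_3 = 1.7000

ranges = [1.2423, 3.6856, 1.7000]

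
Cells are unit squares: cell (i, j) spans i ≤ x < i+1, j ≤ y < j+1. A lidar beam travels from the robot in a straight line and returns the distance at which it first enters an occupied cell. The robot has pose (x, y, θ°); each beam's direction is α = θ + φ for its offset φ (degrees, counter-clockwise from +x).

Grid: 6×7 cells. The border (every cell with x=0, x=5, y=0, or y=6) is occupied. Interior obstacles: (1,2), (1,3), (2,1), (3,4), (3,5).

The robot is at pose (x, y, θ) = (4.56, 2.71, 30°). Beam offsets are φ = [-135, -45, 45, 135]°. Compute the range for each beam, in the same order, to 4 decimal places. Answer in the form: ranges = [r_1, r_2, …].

ranges = [1.7703, 0.4555, 1.7000, 2.6503]

beam 1: φ=-135°, α=255°
  cosα=-0.2588 sinα=-0.9659 | (4,2) | tMaxX 2.1637 tMaxY 0.7350 | tΔX 3.8637 tΔY 1.0353
    t=0.7350 [y] (4,1)
    t=1.7703 [y] (4,0) — stop
  → r_1 = 1.7703
beam 2: φ=-45°, α=345°
  cosα=0.9659 sinα=-0.2588 | (4,2) | tMaxX 0.4555 tMaxY 2.7432 | tΔX 1.0353 tΔY 3.8637
    t=0.4555 [x] (5,2) — stop
  → r_2 = 0.4555
beam 3: φ=45°, α=75°
  cosα=0.2588 sinα=0.9659 | (4,2) | tMaxX 1.7000 tMaxY 0.3002 | tΔX 3.8637 tΔY 1.0353
    t=0.3002 [y] (4,3)
    t=1.3355 [y] (4,4)
    t=1.7000 [x] (5,4) — stop
  → r_3 = 1.7000
beam 4: φ=135°, α=165°
  cosα=-0.9659 sinα=0.2588 | (4,2) | tMaxX 0.5798 tMaxY 1.1205 | tΔX 1.0353 tΔY 3.8637
    t=0.5798 [x] (3,2)
    t=1.1205 [y] (3,3)
    t=1.6150 [x] (2,3)
    t=2.6503 [x] (1,3) — stop
  → r_4 = 2.6503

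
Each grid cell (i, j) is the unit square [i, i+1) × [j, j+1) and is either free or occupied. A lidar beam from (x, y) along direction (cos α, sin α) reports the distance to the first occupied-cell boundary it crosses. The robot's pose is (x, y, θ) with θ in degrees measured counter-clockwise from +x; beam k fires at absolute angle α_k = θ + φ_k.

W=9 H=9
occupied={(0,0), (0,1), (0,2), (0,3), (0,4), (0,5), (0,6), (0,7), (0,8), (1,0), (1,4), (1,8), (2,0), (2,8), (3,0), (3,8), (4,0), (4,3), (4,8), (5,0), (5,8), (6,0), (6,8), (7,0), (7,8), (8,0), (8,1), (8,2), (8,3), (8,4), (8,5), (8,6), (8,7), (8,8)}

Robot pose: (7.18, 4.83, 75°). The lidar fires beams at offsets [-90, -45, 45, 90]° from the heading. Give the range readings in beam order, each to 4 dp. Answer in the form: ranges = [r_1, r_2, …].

beam 1: φ=-90°, α=345°
  cosα=0.9659 sinα=-0.2588 | (7,4) | tMaxX 0.8489 tMaxY 3.2069 | tΔX 1.0353 tΔY 3.8637
    t=0.8489 [x] (8,4) — stop
  → r_1 = 0.8489
beam 2: φ=-45°, α=30°
  cosα=0.8660 sinα=0.5000 | (7,4) | tMaxX 0.9469 tMaxY 0.3400 | tΔX 1.1547 tΔY 2.0000
    t=0.3400 [y] (7,5)
    t=0.9469 [x] (8,5) — stop
  → r_2 = 0.9469
beam 3: φ=45°, α=120°
  cosα=-0.5000 sinα=0.8660 | (7,4) | tMaxX 0.3600 tMaxY 0.1963 | tΔX 2.0000 tΔY 1.1547
    t=0.1963 [y] (7,5)
    t=0.3600 [x] (6,5)
    t=1.3510 [y] (6,6)
    t=2.3600 [x] (5,6)
    t=2.5057 [y] (5,7)
    t=3.6604 [y] (5,8) — stop
  → r_3 = 3.6604
beam 4: φ=90°, α=165°
  cosα=-0.9659 sinα=0.2588 | (7,4) | tMaxX 0.1863 tMaxY 0.6568 | tΔX 1.0353 tΔY 3.8637
    t=0.1863 [x] (6,4)
    t=0.6568 [y] (6,5)
    t=1.2216 [x] (5,5)
    t=2.2569 [x] (4,5)
    t=3.2922 [x] (3,5)
    t=4.3275 [x] (2,5)
    t=4.5205 [y] (2,6)
    t=5.3627 [x] (1,6)
    t=6.3980 [x] (0,6) — stop
  → r_4 = 6.3980

ranges = [0.8489, 0.9469, 3.6604, 6.3980]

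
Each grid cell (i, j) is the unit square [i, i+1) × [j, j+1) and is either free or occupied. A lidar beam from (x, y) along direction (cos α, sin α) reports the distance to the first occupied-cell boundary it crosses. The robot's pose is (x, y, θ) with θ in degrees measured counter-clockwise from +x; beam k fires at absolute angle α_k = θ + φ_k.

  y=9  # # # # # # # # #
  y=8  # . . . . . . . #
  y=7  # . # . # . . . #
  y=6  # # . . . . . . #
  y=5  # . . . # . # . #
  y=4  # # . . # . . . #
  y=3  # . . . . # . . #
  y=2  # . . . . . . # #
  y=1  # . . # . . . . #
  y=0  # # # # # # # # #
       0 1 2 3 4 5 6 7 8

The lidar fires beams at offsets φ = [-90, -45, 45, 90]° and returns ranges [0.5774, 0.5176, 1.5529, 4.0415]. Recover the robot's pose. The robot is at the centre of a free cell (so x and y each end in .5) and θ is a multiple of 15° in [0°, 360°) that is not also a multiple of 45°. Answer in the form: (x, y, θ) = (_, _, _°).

Enumerate (i+0.5, j+0.5, θ) over the 46 free cells and 16 admissible headings. For each, cast all 4 beams and compare to the given ranges.
  (1.5, 5.5, 15°): beam 1 = 0.5176 ≠ 0.5774 ✗
  (7.5, 8.5, 165°): beam 1 = 0.5176 ≠ 0.5774 ✗
  (6.5, 3.5, 150°): beam 1 = 3.0000 ≠ 0.5774 ✗
  …
  (1.5, 1.5, 300°): r_1=0.5774, r_2=0.5176, r_3=1.5529, r_4=4.0415 — all match ✓
Only this pose fits every beam.

(x, y, θ) = (1.5, 1.5, 300°)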